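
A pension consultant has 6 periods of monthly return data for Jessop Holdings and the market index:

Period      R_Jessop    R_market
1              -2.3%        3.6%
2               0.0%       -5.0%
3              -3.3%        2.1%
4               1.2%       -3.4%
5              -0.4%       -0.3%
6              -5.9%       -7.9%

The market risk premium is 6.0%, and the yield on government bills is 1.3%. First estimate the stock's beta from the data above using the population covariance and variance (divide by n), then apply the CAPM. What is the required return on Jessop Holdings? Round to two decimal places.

Mean R_i = (-2.3 + 0.0 − 3.3 + 1.2 − 0.4 − 5.9) / 6 = -1.7833%
Mean R_m = (3.6 − 5.0 + 2.1 − 3.4 − 0.3 − 7.9) / 6 = -1.8167%
Σ(R_i − R̄_i)(R_m − R̄_m) = 8.0017  ⇒  Cov = 8.0017 / 6 = 1.3336
Σ(R_m − R̄_m)² = 96.6283  ⇒  Var(R_m) = 96.6283 / 6 = 16.1047
β = Cov / Var(R_m) = 1.3336 / 16.1047 = 0.0828
E(R) = R_f + β × MRP = 1.3% + 0.0828 × 6.0% = 1.80%

1.80%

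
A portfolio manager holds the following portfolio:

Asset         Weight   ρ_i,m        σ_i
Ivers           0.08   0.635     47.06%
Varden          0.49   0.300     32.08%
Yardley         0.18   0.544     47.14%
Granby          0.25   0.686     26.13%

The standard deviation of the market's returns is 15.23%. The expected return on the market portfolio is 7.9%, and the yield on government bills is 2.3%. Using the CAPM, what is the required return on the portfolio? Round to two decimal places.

8.26%

β_Ivers = 0.635 × 47.06% / 15.23% = 1.9621
β_Varden = 0.300 × 32.08% / 15.23% = 0.6319
β_Yardley = 0.544 × 47.14% / 15.23% = 1.6838
β_Granby = 0.686 × 26.13% / 15.23% = 1.1770
β_P = Σ w_i β_i = 0.08×1.9621 + 0.49×0.6319 + 0.18×1.6838 + 0.25×1.1770 = 1.0639
MRP = 7.9% − 2.3% = 5.60%
E(R_P) = R_f + β_P × MRP = 2.3% + 1.0639 × 5.6% = 8.26%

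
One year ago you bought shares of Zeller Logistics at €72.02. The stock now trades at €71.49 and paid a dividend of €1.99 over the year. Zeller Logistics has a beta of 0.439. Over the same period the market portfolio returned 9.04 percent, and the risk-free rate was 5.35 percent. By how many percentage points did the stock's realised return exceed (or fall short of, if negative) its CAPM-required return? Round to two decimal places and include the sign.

-4.94%

Realised HPR = (P1 + D1 − P0) / P0 = (71.49 + 1.99 − 72.02) / 72.02 = 1.46 / 72.02 = 2.0272%
MRP = 9.04% − 5.35% = 3.69%
CAPM required = R_f + β·MRP = 5.35% + 0.439 × 3.69% = 6.96991%
α = realised − required = 2.0272% − 6.96991% = -4.94%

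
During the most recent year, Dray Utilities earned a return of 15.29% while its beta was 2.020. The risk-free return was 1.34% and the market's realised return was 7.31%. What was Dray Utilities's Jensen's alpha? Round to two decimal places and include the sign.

+1.89%

Market excess return = 7.31% − 1.34% = 5.97%
CAPM benchmark = R_f + β(R_m − R_f) = 1.34% + 2.020 × 5.97% = 13.39940%
α = actual − benchmark = 15.29% − 13.39940% = +1.89%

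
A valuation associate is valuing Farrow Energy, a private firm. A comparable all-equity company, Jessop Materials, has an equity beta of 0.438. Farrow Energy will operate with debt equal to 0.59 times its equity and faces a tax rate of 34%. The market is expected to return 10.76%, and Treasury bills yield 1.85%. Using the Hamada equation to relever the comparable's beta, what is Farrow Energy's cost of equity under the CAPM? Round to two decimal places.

β_L = β_U × [1 + (1 − t)(D/E)] = 0.438 × [1 + (1 − 0.34) × 0.59]
    = 0.438 × [1 + 0.66 × 0.59] = 0.438 × 1.3894 = 0.6086
MRP = 10.76% − 1.85% = 8.91%
E(R) = R_f + β_L × MRP = 1.85% + 0.6086 × 8.91% = 7.27%

7.27%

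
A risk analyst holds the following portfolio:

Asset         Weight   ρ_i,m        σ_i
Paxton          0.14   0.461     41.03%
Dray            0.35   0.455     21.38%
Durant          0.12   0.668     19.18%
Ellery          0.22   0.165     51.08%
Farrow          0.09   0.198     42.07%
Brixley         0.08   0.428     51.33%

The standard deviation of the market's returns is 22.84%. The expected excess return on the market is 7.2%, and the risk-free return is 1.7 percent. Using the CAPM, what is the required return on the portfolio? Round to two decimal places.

β_Paxton = 0.461 × 41.03% / 22.84% = 0.8281
β_Dray = 0.455 × 21.38% / 22.84% = 0.4259
β_Durant = 0.668 × 19.18% / 22.84% = 0.5610
β_Ellery = 0.165 × 51.08% / 22.84% = 0.3690
β_Farrow = 0.198 × 42.07% / 22.84% = 0.3647
β_Brixley = 0.428 × 51.33% / 22.84% = 0.9619
β_P = Σ w_i β_i = 0.14×0.8281 + 0.35×0.4259 + 0.12×0.5610 + 0.22×0.3690 + 0.09×0.3647 + 0.08×0.9619 = 0.5233
E(R_P) = R_f + β_P × MRP = 1.7% + 0.5233 × 7.2% = 5.47%

5.47%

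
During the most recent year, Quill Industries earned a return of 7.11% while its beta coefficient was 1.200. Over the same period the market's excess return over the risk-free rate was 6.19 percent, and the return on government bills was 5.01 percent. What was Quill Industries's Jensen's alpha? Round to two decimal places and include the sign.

-5.33%

CAPM benchmark = R_f + β(R_m − R_f) = 5.01% + 1.200 × 6.19% = 12.43800%
α = actual − benchmark = 7.11% − 12.43800% = -5.33%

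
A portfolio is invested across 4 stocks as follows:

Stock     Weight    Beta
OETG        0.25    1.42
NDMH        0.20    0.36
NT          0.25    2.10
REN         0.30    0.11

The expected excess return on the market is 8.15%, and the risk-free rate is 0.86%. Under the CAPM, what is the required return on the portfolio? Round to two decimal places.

8.89%

β_P = Σ w_i β_i = 0.25×1.42 + 0.20×0.36 + 0.25×2.10 + 0.30×0.11 = 0.9850
E(R_P) = R_f + β_P × MRP = 0.86% + 0.9850 × 8.15% = 8.89%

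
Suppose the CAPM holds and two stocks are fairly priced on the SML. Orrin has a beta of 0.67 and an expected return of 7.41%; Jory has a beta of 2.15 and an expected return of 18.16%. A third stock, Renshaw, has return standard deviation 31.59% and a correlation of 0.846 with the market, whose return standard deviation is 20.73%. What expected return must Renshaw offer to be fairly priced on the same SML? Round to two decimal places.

11.91%

MRP = (18.16% − 7.41%) / (2.15 − 0.67) = 7.2635%
R_f = 7.41% − 0.67 × 7.2635% = 2.5435%
β_Renshaw = ρ·σ_i/σ_m = 0.846 × 31.59 / 20.73 = 1.2892
E(R_Renshaw) = R_f + β × MRP = 2.5435% + 1.2892 × 7.2635% = 11.91%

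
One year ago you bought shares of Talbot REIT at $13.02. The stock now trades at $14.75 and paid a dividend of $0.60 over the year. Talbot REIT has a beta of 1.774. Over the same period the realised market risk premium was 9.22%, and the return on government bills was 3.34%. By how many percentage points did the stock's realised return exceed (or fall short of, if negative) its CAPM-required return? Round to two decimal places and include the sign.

Realised HPR = (P1 + D1 − P0) / P0 = (14.75 + 0.60 − 13.02) / 13.02 = 2.33 / 13.02 = 17.8955%
CAPM required = R_f + β·MRP = 3.34% + 1.774 × 9.22% = 19.69628%
α = realised − required = 17.8955% − 19.69628% = -1.80%

-1.80%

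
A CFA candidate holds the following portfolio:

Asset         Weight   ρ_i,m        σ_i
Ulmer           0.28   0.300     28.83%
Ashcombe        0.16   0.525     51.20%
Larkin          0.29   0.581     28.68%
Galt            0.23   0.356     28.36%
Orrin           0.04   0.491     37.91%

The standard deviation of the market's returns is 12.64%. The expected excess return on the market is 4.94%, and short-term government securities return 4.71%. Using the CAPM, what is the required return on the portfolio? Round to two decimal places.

β_Ulmer = 0.300 × 28.83% / 12.64% = 0.6843
β_Ashcombe = 0.525 × 51.20% / 12.64% = 2.1266
β_Larkin = 0.581 × 28.68% / 12.64% = 1.3183
β_Galt = 0.356 × 28.36% / 12.64% = 0.7987
β_Orrin = 0.491 × 37.91% / 12.64% = 1.4726
β_P = Σ w_i β_i = 0.28×0.6843 + 0.16×2.1266 + 0.29×1.3183 + 0.23×0.7987 + 0.04×1.4726 = 1.1568
E(R_P) = R_f + β_P × MRP = 4.71% + 1.1568 × 4.94% = 10.42%

10.42%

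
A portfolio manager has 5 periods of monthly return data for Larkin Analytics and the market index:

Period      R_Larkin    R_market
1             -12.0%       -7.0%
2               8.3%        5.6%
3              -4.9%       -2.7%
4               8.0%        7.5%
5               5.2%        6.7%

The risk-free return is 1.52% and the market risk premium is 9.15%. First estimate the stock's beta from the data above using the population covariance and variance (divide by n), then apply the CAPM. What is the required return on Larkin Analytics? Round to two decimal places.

Mean R_i = (-12.0 + 8.3 − 4.9 + 8.0 + 5.2) / 5 = 0.9200%
Mean R_m = (-7.0 + 5.6 − 2.7 + 7.5 + 6.7) / 5 = 2.0200%
Σ(R_i − R̄_i)(R_m − R̄_m) = 229.2580  ⇒  Cov = 229.2580 / 5 = 45.8516
Σ(R_m − R̄_m)² = 168.3880  ⇒  Var(R_m) = 168.3880 / 5 = 33.6776
β = Cov / Var(R_m) = 45.8516 / 33.6776 = 1.3615
E(R) = R_f + β × MRP = 1.52% + 1.3615 × 9.15% = 13.98%

13.98%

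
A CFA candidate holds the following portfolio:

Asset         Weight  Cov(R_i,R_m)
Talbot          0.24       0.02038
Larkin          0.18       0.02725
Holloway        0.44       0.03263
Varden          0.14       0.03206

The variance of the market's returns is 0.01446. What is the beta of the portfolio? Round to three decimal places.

β_Talbot = 0.02038 / 0.01446 = 1.4094
β_Larkin = 0.02725 / 0.01446 = 1.8845
β_Holloway = 0.03263 / 0.01446 = 2.2566
β_Varden = 0.03206 / 0.01446 = 2.2172
β_P = Σ w_i β_i = 0.24×1.4094 + 0.18×1.8845 + 0.44×2.2566 + 0.14×2.2172 = 1.9808

1.981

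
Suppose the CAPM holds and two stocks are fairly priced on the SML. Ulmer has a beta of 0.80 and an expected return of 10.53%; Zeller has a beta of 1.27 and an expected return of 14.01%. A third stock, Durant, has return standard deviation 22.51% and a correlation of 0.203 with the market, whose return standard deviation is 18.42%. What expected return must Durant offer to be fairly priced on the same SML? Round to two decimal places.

MRP = (14.01% − 10.53%) / (1.27 − 0.80) = 7.4043%
R_f = 10.53% − 0.80 × 7.4043% = 4.6066%
β_Durant = ρ·σ_i/σ_m = 0.203 × 22.51 / 18.42 = 0.2481
E(R_Durant) = R_f + β × MRP = 4.6066% + 0.2481 × 7.4043% = 6.44%

6.44%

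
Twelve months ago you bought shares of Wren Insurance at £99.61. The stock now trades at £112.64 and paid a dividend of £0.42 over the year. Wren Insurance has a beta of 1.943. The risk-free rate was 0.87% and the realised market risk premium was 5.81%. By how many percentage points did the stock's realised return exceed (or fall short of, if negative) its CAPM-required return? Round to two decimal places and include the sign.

Realised HPR = (P1 + D1 − P0) / P0 = (112.64 + 0.42 − 99.61) / 99.61 = 13.45 / 99.61 = 13.5027%
CAPM required = R_f + β·MRP = 0.87% + 1.943 × 5.81% = 12.15883%
α = realised − required = 13.5027% − 12.15883% = +1.34%

+1.34%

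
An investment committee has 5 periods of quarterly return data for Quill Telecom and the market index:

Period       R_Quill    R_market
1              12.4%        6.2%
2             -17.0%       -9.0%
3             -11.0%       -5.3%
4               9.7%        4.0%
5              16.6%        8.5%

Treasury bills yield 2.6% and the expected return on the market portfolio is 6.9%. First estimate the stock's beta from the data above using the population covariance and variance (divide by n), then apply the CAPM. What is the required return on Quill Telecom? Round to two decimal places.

11.10%

Mean R_i = (12.4 − 17.0 − 11.0 + 9.7 + 16.6) / 5 = 2.1400%
Mean R_m = (6.2 − 9.0 − 5.3 + 4.0 + 8.5) / 5 = 0.8800%
Σ(R_i − R̄_i)(R_m − R̄_m) = 458.6640  ⇒  Cov = 458.6640 / 5 = 91.7328
Σ(R_m − R̄_m)² = 231.9080  ⇒  Var(R_m) = 231.9080 / 5 = 46.3816
β = Cov / Var(R_m) = 91.7328 / 46.3816 = 1.9778
MRP = 6.9% − 2.6% = 4.30%
E(R) = R_f + β × MRP = 2.6% + 1.9778 × 4.3% = 11.10%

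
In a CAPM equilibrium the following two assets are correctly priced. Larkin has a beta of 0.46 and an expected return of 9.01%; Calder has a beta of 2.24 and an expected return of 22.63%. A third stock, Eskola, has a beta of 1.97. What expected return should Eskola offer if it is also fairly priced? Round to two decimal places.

20.56%

MRP (SML slope) = (22.63% − 9.01%) / (2.24 − 0.46) = 13.62% / 1.78 = 7.6517%
R_f (intercept) = 9.01% − 0.46 × 7.6517% = 5.4902%
E(R_Eskola) = R_f + β × MRP = 5.4902% + 1.97 × 7.6517% = 20.56%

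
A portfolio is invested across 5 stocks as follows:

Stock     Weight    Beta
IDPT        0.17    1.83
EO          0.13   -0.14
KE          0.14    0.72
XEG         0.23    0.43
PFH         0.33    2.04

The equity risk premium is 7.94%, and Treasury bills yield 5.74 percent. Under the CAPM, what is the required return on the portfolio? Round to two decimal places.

15.00%

β_P = Σ w_i β_i = 0.17×1.83 + 0.13×-0.14 + 0.14×0.72 + 0.23×0.43 + 0.33×2.04 = 1.1658
E(R_P) = R_f + β_P × MRP = 5.74% + 1.1658 × 7.94% = 15.00%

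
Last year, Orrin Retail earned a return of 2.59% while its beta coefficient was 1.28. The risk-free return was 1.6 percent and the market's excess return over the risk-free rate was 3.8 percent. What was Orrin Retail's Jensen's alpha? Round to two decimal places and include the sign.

-3.87%

CAPM benchmark = R_f + β(R_m − R_f) = 1.6% + 1.28 × 3.8% = 6.4640%
α = actual − benchmark = 2.59% − 6.4640% = -3.87%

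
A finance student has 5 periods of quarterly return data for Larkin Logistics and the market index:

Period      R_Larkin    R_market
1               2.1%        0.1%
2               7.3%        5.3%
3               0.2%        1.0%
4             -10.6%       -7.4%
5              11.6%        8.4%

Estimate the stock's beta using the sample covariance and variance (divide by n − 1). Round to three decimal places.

Mean R_i = (2.1 + 7.3 + 0.2 − 10.6 + 11.6) / 5 = 2.1200%
Mean R_m = (0.1 + 5.3 + 1.0 − 7.4 + 8.4) / 5 = 1.4800%
Σ(R_i − R̄_i)(R_m − R̄_m) = 199.2920  ⇒  Cov = 199.2920 / 4 = 49.8230
Σ(R_m − R̄_m)² = 143.4680  ⇒  Var(R_m) = 143.4680 / 4 = 35.8670
β = Cov / Var(R_m) = 49.8230 / 35.8670 = 1.3891

1.389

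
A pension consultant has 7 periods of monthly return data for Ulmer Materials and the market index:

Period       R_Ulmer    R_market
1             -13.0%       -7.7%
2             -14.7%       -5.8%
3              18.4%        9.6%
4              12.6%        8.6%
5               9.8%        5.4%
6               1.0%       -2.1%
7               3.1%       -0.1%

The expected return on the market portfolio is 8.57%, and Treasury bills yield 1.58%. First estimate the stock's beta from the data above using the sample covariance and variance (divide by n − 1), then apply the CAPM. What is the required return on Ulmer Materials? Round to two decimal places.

Mean R_i = (-13.0 − 14.7 + 18.4 + 12.6 + 9.8 + 1.0 + 3.1) / 7 = 2.4571%
Mean R_m = (-7.7 − 5.8 + 9.6 + 8.6 + 5.4 − 2.1 − 0.1) / 7 = 1.1286%
Σ(R_i − R̄_i)(R_m − R̄_m) = 501.4586  ⇒  Cov = 501.4586 / 6 = 83.5764
Σ(R_m − R̄_m)² = 283.7143  ⇒  Var(R_m) = 283.7143 / 6 = 47.2857
β = Cov / Var(R_m) = 83.5764 / 47.2857 = 1.7675
MRP = 8.57% − 1.58% = 6.99%
E(R) = R_f + β × MRP = 1.58% + 1.7675 × 6.99% = 13.93%

13.93%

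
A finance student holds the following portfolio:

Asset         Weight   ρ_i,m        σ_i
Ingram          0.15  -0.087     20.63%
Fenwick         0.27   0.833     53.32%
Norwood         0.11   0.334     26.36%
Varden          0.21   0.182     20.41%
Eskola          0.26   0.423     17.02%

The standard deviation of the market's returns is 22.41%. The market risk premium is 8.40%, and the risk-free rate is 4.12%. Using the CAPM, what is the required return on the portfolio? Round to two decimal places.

β_Ingram = -0.087 × 20.63% / 22.41% = -0.0801
β_Fenwick = 0.833 × 53.32% / 22.41% = 1.9820
β_Norwood = 0.334 × 26.36% / 22.41% = 0.3929
β_Varden = 0.182 × 20.41% / 22.41% = 0.1658
β_Eskola = 0.423 × 17.02% / 22.41% = 0.3213
β_P = Σ w_i β_i = 0.15×-0.0801 + 0.27×1.9820 + 0.11×0.3929 + 0.21×0.1658 + 0.26×0.3213 = 0.6847
E(R_P) = R_f + β_P × MRP = 4.12% + 0.6847 × 8.40% = 9.87%

9.87%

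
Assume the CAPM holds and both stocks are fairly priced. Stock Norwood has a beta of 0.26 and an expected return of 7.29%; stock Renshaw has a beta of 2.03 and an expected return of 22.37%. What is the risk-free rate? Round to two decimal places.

Both satisfy E(R) = R_f + β·MRP, so the slope of the SML is
MRP = (22.37% − 7.29%) / (2.03 − 0.26) = 15.08% / 1.77 = 8.5198%
R_f = E(R_Norwood) − β_Norwood·MRP = 7.29% − 0.26 × 8.5198% = 5.0749%

5.07%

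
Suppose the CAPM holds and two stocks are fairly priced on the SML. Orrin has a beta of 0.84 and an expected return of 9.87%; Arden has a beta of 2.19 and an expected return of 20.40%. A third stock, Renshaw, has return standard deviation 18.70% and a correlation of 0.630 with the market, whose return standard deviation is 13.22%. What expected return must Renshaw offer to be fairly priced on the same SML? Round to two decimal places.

MRP = (20.40% − 9.87%) / (2.19 − 0.84) = 7.8000%
R_f = 9.87% − 0.84 × 7.8000% = 3.3180%
β_Renshaw = ρ·σ_i/σ_m = 0.630 × 18.70 / 13.22 = 0.8911
E(R_Renshaw) = R_f + β × MRP = 3.3180% + 0.8911 × 7.8000% = 10.27%

10.27%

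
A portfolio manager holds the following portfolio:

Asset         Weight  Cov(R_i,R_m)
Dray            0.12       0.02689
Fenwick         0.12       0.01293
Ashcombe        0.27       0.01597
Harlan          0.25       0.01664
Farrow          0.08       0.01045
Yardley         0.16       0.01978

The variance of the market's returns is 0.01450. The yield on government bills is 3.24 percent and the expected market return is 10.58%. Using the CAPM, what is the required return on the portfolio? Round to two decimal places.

11.97%

β_Dray = 0.02689 / 0.01450 = 1.8545
β_Fenwick = 0.01293 / 0.01450 = 0.8917
β_Ashcombe = 0.01597 / 0.01450 = 1.1014
β_Harlan = 0.01664 / 0.01450 = 1.1476
β_Farrow = 0.01045 / 0.01450 = 0.7207
β_Yardley = 0.01978 / 0.01450 = 1.3641
β_P = Σ w_i β_i = 0.12×1.8545 + 0.12×0.8917 + 0.27×1.1014 + 0.25×1.1476 + 0.08×0.7207 + 0.16×1.3641 = 1.1897
MRP = 10.58% − 3.24% = 7.34%
E(R_P) = R_f + β_P × MRP = 3.24% + 1.1897 × 7.34% = 11.97%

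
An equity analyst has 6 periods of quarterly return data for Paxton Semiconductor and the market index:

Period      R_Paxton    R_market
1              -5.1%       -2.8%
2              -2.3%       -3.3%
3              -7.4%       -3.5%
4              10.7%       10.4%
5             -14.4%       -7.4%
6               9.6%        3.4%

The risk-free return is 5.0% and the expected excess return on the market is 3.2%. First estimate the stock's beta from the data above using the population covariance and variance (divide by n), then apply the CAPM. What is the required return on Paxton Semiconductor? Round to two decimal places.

9.61%

Mean R_i = (-5.1 − 2.3 − 7.4 + 10.7 − 14.4 + 9.6) / 6 = -1.4833%
Mean R_m = (-2.8 − 3.3 − 3.5 + 10.4 − 7.4 + 3.4) / 6 = -0.5333%
Σ(R_i − R̄_i)(R_m − R̄_m) = 293.5033  ⇒  Cov = 293.5033 / 6 = 48.9172
Σ(R_m − R̄_m)² = 203.7533  ⇒  Var(R_m) = 203.7533 / 6 = 33.9589
β = Cov / Var(R_m) = 48.9172 / 33.9589 = 1.4405
E(R) = R_f + β × MRP = 5.0% + 1.4405 × 3.2% = 9.61%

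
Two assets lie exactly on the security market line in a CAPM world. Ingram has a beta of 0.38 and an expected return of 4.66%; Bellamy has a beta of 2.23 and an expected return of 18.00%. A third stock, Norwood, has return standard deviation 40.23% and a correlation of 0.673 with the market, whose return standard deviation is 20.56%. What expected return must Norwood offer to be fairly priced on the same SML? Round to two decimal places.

11.42%

MRP = (18.00% − 4.66%) / (2.23 − 0.38) = 7.2108%
R_f = 4.66% − 0.38 × 7.2108% = 1.9199%
β_Norwood = ρ·σ_i/σ_m = 0.673 × 40.23 / 20.56 = 1.3169
E(R_Norwood) = R_f + β × MRP = 1.9199% + 1.3169 × 7.2108% = 11.42%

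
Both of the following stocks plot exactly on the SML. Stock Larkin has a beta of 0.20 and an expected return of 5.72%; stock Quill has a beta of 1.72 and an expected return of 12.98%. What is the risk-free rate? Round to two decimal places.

4.76%

Both satisfy E(R) = R_f + β·MRP, so the slope of the SML is
MRP = (12.98% − 5.72%) / (1.72 − 0.20) = 7.26% / 1.52 = 4.7763%
R_f = E(R_Larkin) − β_Larkin·MRP = 5.72% − 0.20 × 4.7763% = 4.7647%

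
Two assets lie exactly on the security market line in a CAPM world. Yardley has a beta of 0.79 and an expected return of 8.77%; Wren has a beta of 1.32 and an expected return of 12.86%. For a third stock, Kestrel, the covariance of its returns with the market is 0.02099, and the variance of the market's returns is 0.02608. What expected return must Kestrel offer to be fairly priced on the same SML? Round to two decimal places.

8.88%

MRP = (12.86% − 8.77%) / (1.32 − 0.79) = 7.7170%
R_f = 8.77% − 0.79 × 7.7170% = 2.6736%
β_Kestrel = Cov / Var(R_m) = 0.02099 / 0.02608 = 0.8048
E(R_Kestrel) = R_f + β × MRP = 2.6736% + 0.8048 × 7.7170% = 8.88%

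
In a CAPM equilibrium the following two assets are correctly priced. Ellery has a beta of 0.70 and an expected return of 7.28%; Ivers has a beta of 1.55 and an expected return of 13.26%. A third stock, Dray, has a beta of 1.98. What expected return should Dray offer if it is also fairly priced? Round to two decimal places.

16.29%

MRP (SML slope) = (13.26% − 7.28%) / (1.55 − 0.70) = 5.98% / 0.85 = 7.0353%
R_f (intercept) = 7.28% − 0.70 × 7.0353% = 2.3553%
E(R_Dray) = R_f + β × MRP = 2.3553% + 1.98 × 7.0353% = 16.29%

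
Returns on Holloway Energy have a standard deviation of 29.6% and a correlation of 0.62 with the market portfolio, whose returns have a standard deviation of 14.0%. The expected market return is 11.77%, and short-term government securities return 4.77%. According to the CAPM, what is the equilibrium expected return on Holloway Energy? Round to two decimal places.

β = ρ × σ_i / σ_m = 0.62 × 29.6% / 14.0% = 1.3109
MRP = 11.77% − 4.77% = 7.00%
E(R) = 4.77% + 1.3109 × 7.00% = 13.95%

13.95%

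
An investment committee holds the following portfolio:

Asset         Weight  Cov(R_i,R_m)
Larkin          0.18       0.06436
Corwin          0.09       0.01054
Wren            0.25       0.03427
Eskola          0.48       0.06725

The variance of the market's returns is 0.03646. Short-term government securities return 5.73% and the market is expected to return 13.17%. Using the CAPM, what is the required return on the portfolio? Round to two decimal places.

16.62%

β_Larkin = 0.06436 / 0.03646 = 1.7652
β_Corwin = 0.01054 / 0.03646 = 0.2891
β_Wren = 0.03427 / 0.03646 = 0.9399
β_Eskola = 0.06725 / 0.03646 = 1.8445
β_P = Σ w_i β_i = 0.18×1.7652 + 0.09×0.2891 + 0.25×0.9399 + 0.48×1.8445 = 1.4641
MRP = 13.17% − 5.73% = 7.44%
E(R_P) = R_f + β_P × MRP = 5.73% + 1.4641 × 7.44% = 16.62%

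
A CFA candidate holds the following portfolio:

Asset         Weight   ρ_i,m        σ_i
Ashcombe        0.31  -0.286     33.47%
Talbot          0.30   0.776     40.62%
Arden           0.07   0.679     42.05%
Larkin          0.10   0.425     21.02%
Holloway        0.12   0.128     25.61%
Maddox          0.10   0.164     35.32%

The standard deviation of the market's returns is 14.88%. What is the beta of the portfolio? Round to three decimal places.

0.696

β_Ashcombe = -0.286 × 33.47% / 14.88% = -0.6433
β_Talbot = 0.776 × 40.62% / 14.88% = 2.1184
β_Arden = 0.679 × 42.05% / 14.88% = 1.9188
β_Larkin = 0.425 × 21.02% / 14.88% = 0.6004
β_Holloway = 0.128 × 25.61% / 14.88% = 0.2203
β_Maddox = 0.164 × 35.32% / 14.88% = 0.3893
β_P = Σ w_i β_i = 0.31×-0.6433 + 0.30×2.1184 + 0.07×1.9188 + 0.10×0.6004 + 0.12×0.2203 + 0.10×0.3893 = 0.6958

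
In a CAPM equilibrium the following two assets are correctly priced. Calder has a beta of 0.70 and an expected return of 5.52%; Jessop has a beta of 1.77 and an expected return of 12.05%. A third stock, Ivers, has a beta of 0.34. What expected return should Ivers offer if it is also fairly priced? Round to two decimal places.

MRP (SML slope) = (12.05% − 5.52%) / (1.77 − 0.70) = 6.53% / 1.07 = 6.1028%
R_f (intercept) = 5.52% − 0.70 × 6.1028% = 1.2480%
E(R_Ivers) = R_f + β × MRP = 1.2480% + 0.34 × 6.1028% = 3.32%

3.32%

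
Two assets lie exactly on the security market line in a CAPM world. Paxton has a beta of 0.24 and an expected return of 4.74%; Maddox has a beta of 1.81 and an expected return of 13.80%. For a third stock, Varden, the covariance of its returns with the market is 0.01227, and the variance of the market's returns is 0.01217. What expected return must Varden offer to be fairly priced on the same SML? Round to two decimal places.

9.17%

MRP = (13.80% − 4.74%) / (1.81 − 0.24) = 5.7707%
R_f = 4.74% − 0.24 × 5.7707% = 3.3550%
β_Varden = Cov / Var(R_m) = 0.01227 / 0.01217 = 1.0082
E(R_Varden) = R_f + β × MRP = 3.3550% + 1.0082 × 5.7707% = 9.17%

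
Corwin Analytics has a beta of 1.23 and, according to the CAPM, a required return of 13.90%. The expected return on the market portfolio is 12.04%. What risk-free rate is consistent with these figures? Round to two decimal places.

3.95%

E(R) = R_f + β(E(R_m) − R_f) = R_f(1 − β) + β·E(R_m)
13.90% = R_f × (1 − 1.23) + 1.23 × 12.04%
13.90% = R_f × -0.23 + 14.8092%
R_f = (13.90% − 14.8092%) / -0.23 = 3.95%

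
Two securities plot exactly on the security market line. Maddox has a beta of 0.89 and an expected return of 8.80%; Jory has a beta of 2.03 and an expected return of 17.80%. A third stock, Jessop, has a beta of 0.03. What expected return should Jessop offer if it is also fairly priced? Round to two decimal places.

2.01%

MRP (SML slope) = (17.80% − 8.80%) / (2.03 − 0.89) = 9.00% / 1.14 = 7.8947%
R_f (intercept) = 8.80% − 0.89 × 7.8947% = 1.7737%
E(R_Jessop) = R_f + β × MRP = 1.7737% + 0.03 × 7.8947% = 2.01%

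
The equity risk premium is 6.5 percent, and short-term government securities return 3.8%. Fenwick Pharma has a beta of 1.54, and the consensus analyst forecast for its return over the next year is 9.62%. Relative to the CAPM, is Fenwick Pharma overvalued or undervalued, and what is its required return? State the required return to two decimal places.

Overvalued; required return 13.81%

Required return = R_f + β·MRP = 3.8% + 1.54 × 6.5% = 13.81%
Forecast 9.62% < required 13.81% → the stock plots below the SML → overvalued.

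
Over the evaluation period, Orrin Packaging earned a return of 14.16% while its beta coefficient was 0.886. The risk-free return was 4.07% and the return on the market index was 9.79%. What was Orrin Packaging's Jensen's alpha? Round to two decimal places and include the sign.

+5.02%

Market excess return = 9.79% − 4.07% = 5.72%
CAPM benchmark = R_f + β(R_m − R_f) = 4.07% + 0.886 × 5.72% = 9.13792%
α = actual − benchmark = 14.16% − 9.13792% = +5.02%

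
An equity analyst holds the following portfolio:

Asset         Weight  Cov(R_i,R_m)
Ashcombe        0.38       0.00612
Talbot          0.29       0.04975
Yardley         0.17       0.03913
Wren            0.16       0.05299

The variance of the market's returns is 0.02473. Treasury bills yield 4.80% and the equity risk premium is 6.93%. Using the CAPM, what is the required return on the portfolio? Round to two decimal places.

13.73%

β_Ashcombe = 0.00612 / 0.02473 = 0.2475
β_Talbot = 0.04975 / 0.02473 = 2.0117
β_Yardley = 0.03913 / 0.02473 = 1.5823
β_Wren = 0.05299 / 0.02473 = 2.1427
β_P = Σ w_i β_i = 0.38×0.2475 + 0.29×2.0117 + 0.17×1.5823 + 0.16×2.1427 = 1.2893
E(R_P) = R_f + β_P × MRP = 4.80% + 1.2893 × 6.93% = 13.73%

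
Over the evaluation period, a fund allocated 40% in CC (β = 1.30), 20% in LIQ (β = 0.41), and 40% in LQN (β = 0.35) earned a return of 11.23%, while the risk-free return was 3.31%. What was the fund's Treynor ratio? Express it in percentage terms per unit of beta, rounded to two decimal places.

β_P = 0.40×1.30 + 0.20×0.41 + 0.40×0.35 = 0.7420
Treynor = (R_P − R_f) / β_P = (11.23% − 3.31%) / 0.7420 = 7.92% / 0.7420 = 10.67%

10.67%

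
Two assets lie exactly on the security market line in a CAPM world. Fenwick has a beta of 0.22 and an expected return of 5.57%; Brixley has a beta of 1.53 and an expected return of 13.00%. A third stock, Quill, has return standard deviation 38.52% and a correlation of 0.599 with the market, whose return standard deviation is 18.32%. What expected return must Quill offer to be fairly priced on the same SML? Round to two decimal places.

MRP = (13.00% − 5.57%) / (1.53 − 0.22) = 5.6718%
R_f = 5.57% − 0.22 × 5.6718% = 4.3222%
β_Quill = ρ·σ_i/σ_m = 0.599 × 38.52 / 18.32 = 1.2595
E(R_Quill) = R_f + β × MRP = 4.3222% + 1.2595 × 5.6718% = 11.47%

11.47%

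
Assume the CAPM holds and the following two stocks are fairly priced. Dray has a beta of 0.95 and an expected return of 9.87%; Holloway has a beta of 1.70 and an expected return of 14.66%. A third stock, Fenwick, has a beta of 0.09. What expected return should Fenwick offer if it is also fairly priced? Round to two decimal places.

MRP (SML slope) = (14.66% − 9.87%) / (1.70 − 0.95) = 4.79% / 0.75 = 6.3867%
R_f (intercept) = 9.87% − 0.95 × 6.3867% = 3.8026%
E(R_Fenwick) = R_f + β × MRP = 3.8026% + 0.09 × 6.3867% = 4.38%

4.38%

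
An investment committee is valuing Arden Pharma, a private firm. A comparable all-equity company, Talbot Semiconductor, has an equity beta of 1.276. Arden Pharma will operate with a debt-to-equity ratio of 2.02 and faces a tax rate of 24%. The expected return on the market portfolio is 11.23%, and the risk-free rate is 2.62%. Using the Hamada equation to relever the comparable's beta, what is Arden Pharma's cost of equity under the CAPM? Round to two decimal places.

30.47%

β_L = β_U × [1 + (1 − t)(D/E)] = 1.276 × [1 + (1 − 0.24) × 2.02]
    = 1.276 × [1 + 0.76 × 2.02] = 1.276 × 2.5352 = 3.2349
MRP = 11.23% − 2.62% = 8.61%
E(R) = R_f + β_L × MRP = 2.62% + 3.2349 × 8.61% = 30.47%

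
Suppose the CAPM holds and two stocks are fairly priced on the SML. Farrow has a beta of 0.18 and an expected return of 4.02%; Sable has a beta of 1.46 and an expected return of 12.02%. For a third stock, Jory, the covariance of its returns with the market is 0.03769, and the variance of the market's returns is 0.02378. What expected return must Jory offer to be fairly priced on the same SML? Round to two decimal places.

12.80%

MRP = (12.02% − 4.02%) / (1.46 − 0.18) = 6.2500%
R_f = 4.02% − 0.18 × 6.2500% = 2.8950%
β_Jory = Cov / Var(R_m) = 0.03769 / 0.02378 = 1.5849
E(R_Jory) = R_f + β × MRP = 2.8950% + 1.5849 × 6.2500% = 12.80%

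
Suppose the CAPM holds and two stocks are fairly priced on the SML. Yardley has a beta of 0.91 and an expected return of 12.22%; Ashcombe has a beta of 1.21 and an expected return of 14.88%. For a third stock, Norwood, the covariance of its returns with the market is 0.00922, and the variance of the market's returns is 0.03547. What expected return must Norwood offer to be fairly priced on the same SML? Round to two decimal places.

MRP = (14.88% − 12.22%) / (1.21 − 0.91) = 8.8667%
R_f = 12.22% − 0.91 × 8.8667% = 4.1513%
β_Norwood = Cov / Var(R_m) = 0.00922 / 0.03547 = 0.2599
E(R_Norwood) = R_f + β × MRP = 4.1513% + 0.2599 × 8.8667% = 6.46%

6.46%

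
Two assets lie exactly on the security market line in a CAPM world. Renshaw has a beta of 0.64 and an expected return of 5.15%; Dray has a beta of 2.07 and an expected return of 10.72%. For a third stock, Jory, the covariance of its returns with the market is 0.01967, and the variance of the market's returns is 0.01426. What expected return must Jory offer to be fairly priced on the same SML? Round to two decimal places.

MRP = (10.72% − 5.15%) / (2.07 − 0.64) = 3.8951%
R_f = 5.15% − 0.64 × 3.8951% = 2.6571%
β_Jory = Cov / Var(R_m) = 0.01967 / 0.01426 = 1.3794
E(R_Jory) = R_f + β × MRP = 2.6571% + 1.3794 × 3.8951% = 8.03%

8.03%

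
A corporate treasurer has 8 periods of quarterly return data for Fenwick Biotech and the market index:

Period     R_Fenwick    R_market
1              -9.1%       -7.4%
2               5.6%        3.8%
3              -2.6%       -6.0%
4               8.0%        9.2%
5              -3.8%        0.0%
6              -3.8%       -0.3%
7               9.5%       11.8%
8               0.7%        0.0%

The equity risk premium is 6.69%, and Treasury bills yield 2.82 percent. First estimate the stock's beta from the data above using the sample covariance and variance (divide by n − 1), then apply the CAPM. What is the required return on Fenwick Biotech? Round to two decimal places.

Mean R_i = (-9.1 + 5.6 − 2.6 + 8.0 − 3.8 − 3.8 + 9.5 + 0.7) / 8 = 0.5625%
Mean R_m = (-7.4 + 3.8 − 6.0 + 9.2 + 0.0 − 0.3 + 11.8 + 0.0) / 8 = 1.3875%
Σ(R_i − R̄_i)(R_m − R̄_m) = 284.8163  ⇒  Cov = 284.8163 / 7 = 40.6880
Σ(R_m − R̄_m)² = 313.7688  ⇒  Var(R_m) = 313.7688 / 7 = 44.8241
β = Cov / Var(R_m) = 40.6880 / 44.8241 = 0.9077
E(R) = R_f + β × MRP = 2.82% + 0.9077 × 6.69% = 8.89%

8.89%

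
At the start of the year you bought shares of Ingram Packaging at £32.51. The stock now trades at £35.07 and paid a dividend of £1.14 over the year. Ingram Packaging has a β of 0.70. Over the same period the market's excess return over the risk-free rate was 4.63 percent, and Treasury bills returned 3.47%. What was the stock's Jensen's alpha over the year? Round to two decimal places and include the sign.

Realised HPR = (P1 + D1 − P0) / P0 = (35.07 + 1.14 − 32.51) / 32.51 = 3.70 / 32.51 = 11.3811%
CAPM required = R_f + β·MRP = 3.47% + 0.70 × 4.63% = 6.7110%
α = realised − required = 11.3811% − 6.7110% = +4.67%

+4.67%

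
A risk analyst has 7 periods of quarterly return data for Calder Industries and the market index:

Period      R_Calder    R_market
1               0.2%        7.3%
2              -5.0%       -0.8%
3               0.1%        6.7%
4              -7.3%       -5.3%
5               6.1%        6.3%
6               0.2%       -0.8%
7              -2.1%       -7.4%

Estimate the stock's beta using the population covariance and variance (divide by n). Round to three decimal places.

0.486

Mean R_i = (0.2 − 5.0 + 0.1 − 7.3 + 6.1 + 0.2 − 2.1) / 7 = -1.1143%
Mean R_m = (7.3 − 0.8 + 6.7 − 5.3 + 6.3 − 0.8 − 7.4) / 7 = 0.8571%
Σ(R_i − R̄_i)(R_m − R̄_m) = 105.3157  ⇒  Cov = 105.3157 / 7 = 15.0451
Σ(R_m − R̄_m)² = 216.8571  ⇒  Var(R_m) = 216.8571 / 7 = 30.9796
β = Cov / Var(R_m) = 15.0451 / 30.9796 = 0.4856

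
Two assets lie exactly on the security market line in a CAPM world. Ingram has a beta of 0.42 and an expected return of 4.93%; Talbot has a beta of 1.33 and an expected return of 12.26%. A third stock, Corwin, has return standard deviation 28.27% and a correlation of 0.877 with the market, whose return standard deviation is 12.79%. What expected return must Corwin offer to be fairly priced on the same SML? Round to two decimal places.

MRP = (12.26% − 4.93%) / (1.33 − 0.42) = 8.0549%
R_f = 4.93% − 0.42 × 8.0549% = 1.5469%
β_Corwin = ρ·σ_i/σ_m = 0.877 × 28.27 / 12.79 = 1.9385
E(R_Corwin) = R_f + β × MRP = 1.5469% + 1.9385 × 8.0549% = 17.16%

17.16%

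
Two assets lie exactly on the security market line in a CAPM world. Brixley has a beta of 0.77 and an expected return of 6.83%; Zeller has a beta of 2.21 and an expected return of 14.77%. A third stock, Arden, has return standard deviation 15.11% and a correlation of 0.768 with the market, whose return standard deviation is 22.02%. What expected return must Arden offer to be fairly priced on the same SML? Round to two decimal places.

5.49%

MRP = (14.77% − 6.83%) / (2.21 − 0.77) = 5.5139%
R_f = 6.83% − 0.77 × 5.5139% = 2.5843%
β_Arden = ρ·σ_i/σ_m = 0.768 × 15.11 / 22.02 = 0.5270
E(R_Arden) = R_f + β × MRP = 2.5843% + 0.5270 × 5.5139% = 5.49%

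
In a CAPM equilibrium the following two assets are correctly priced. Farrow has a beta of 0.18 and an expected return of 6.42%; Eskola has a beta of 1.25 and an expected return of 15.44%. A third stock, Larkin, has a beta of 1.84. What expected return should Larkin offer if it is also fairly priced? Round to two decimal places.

MRP (SML slope) = (15.44% − 6.42%) / (1.25 − 0.18) = 9.02% / 1.07 = 8.4299%
R_f (intercept) = 6.42% − 0.18 × 8.4299% = 4.9026%
E(R_Larkin) = R_f + β × MRP = 4.9026% + 1.84 × 8.4299% = 20.41%

20.41%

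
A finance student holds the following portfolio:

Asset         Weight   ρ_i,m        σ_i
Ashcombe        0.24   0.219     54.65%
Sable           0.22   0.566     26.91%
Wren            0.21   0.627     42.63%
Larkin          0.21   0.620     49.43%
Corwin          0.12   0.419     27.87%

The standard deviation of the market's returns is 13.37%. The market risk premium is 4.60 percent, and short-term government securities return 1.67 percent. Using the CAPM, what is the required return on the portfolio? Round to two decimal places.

8.44%

β_Ashcombe = 0.219 × 54.65% / 13.37% = 0.8952
β_Sable = 0.566 × 26.91% / 13.37% = 1.1392
β_Wren = 0.627 × 42.63% / 13.37% = 1.9992
β_Larkin = 0.620 × 49.43% / 13.37% = 2.2922
β_Corwin = 0.419 × 27.87% / 13.37% = 0.8734
β_P = Σ w_i β_i = 0.24×0.8952 + 0.22×1.1392 + 0.21×1.9992 + 0.21×2.2922 + 0.12×0.8734 = 1.4715
E(R_P) = R_f + β_P × MRP = 1.67% + 1.4715 × 4.60% = 8.44%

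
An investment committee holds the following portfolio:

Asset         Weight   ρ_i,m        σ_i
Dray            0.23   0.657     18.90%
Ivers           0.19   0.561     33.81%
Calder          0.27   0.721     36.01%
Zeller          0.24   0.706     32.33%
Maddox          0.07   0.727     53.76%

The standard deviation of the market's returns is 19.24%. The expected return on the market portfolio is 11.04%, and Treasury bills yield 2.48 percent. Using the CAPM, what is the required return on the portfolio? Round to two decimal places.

β_Dray = 0.657 × 18.90% / 19.24% = 0.6454
β_Ivers = 0.561 × 33.81% / 19.24% = 0.9858
β_Calder = 0.721 × 36.01% / 19.24% = 1.3494
β_Zeller = 0.706 × 32.33% / 19.24% = 1.1863
β_Maddox = 0.727 × 53.76% / 19.24% = 2.0314
β_P = Σ w_i β_i = 0.23×0.6454 + 0.19×0.9858 + 0.27×1.3494 + 0.24×1.1863 + 0.07×2.0314 = 1.1270
MRP = 11.04% − 2.48% = 8.56%
E(R_P) = R_f + β_P × MRP = 2.48% + 1.1270 × 8.56% = 12.13%

12.13%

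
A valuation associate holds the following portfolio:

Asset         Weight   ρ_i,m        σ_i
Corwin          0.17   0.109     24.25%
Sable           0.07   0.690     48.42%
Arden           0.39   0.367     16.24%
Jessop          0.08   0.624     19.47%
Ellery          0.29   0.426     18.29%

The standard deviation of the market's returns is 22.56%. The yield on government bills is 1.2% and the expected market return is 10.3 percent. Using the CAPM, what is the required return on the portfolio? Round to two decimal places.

4.57%

β_Corwin = 0.109 × 24.25% / 22.56% = 0.1172
β_Sable = 0.690 × 48.42% / 22.56% = 1.4809
β_Arden = 0.367 × 16.24% / 22.56% = 0.2642
β_Jessop = 0.624 × 19.47% / 22.56% = 0.5385
β_Ellery = 0.426 × 18.29% / 22.56% = 0.3454
β_P = Σ w_i β_i = 0.17×0.1172 + 0.07×1.4809 + 0.39×0.2642 + 0.08×0.5385 + 0.29×0.3454 = 0.3699
MRP = 10.3% − 1.2% = 9.10%
E(R_P) = R_f + β_P × MRP = 1.2% + 0.3699 × 9.1% = 4.57%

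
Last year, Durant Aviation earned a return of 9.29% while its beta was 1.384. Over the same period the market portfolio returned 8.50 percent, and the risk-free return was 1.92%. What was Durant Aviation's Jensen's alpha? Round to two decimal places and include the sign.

-1.74%

Market excess return = 8.50% − 1.92% = 6.58%
CAPM benchmark = R_f + β(R_m − R_f) = 1.92% + 1.384 × 6.58% = 11.02672%
α = actual − benchmark = 9.29% − 11.02672% = -1.74%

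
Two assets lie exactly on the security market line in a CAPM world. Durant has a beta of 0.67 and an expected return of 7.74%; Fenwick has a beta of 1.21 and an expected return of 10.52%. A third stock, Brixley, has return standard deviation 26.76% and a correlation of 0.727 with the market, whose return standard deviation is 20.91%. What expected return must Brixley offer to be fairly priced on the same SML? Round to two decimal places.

9.08%

MRP = (10.52% − 7.74%) / (1.21 − 0.67) = 5.1481%
R_f = 7.74% − 0.67 × 5.1481% = 4.2908%
β_Brixley = ρ·σ_i/σ_m = 0.727 × 26.76 / 20.91 = 0.9304
E(R_Brixley) = R_f + β × MRP = 4.2908% + 0.9304 × 5.1481% = 9.08%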